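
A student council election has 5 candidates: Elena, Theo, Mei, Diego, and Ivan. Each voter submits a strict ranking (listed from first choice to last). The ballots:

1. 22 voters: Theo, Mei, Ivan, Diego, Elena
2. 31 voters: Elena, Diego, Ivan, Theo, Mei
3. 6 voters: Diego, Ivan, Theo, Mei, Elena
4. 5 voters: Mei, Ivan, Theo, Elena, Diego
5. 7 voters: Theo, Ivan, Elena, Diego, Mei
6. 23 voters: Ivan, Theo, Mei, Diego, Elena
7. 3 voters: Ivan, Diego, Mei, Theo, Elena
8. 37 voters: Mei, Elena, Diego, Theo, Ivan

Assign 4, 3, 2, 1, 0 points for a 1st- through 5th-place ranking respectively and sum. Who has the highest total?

Mei

Elena: 22·0 + 31·4 + 6·0 + 5·1 + 7·2 + 23·0 + 3·0 + 37·3 = 254
Theo: 22·4 + 31·1 + 6·2 + 5·2 + 7·4 + 23·3 + 3·1 + 37·1 = 278
Mei: 22·3 + 31·0 + 6·1 + 5·4 + 7·0 + 23·2 + 3·2 + 37·4 = 292
Diego: 22·1 + 31·3 + 6·4 + 5·0 + 7·1 + 23·1 + 3·3 + 37·2 = 252
Ivan: 22·2 + 31·2 + 6·3 + 5·3 + 7·3 + 23·4 + 3·4 + 37·0 = 264
Mei has the highest Borda score (292).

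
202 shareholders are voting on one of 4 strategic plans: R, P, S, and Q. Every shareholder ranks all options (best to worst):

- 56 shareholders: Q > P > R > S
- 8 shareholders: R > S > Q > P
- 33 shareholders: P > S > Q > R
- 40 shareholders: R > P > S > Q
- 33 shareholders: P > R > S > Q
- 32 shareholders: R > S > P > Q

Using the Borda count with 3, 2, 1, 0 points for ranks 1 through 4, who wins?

R: 56·1 + 8·3 + 33·0 + 40·3 + 33·2 + 32·3 = 362
P: 56·2 + 8·0 + 33·3 + 40·2 + 33·3 + 32·1 = 422
S: 56·0 + 8·2 + 33·2 + 40·1 + 33·1 + 32·2 = 219
Q: 56·3 + 8·1 + 33·1 + 40·0 + 33·0 + 32·0 = 209
P has the highest Borda score (422).

P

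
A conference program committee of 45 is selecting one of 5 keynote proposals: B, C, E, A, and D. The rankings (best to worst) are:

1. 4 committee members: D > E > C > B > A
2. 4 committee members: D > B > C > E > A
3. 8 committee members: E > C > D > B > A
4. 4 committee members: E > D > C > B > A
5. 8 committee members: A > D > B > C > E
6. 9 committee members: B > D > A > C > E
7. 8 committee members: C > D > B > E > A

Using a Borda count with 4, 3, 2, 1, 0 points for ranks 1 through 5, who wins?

D

B: 4·1 + 4·3 + 8·1 + 4·1 + 8·2 + 9·4 + 8·2 = 96
C: 4·2 + 4·2 + 8·3 + 4·2 + 8·1 + 9·1 + 8·4 = 97
E: 4·3 + 4·1 + 8·4 + 4·4 + 8·0 + 9·0 + 8·1 = 72
A: 4·0 + 4·0 + 8·0 + 4·0 + 8·4 + 9·2 + 8·0 = 50
D: 4·4 + 4·4 + 8·2 + 4·3 + 8·3 + 9·3 + 8·3 = 135
D has the highest Borda score (135).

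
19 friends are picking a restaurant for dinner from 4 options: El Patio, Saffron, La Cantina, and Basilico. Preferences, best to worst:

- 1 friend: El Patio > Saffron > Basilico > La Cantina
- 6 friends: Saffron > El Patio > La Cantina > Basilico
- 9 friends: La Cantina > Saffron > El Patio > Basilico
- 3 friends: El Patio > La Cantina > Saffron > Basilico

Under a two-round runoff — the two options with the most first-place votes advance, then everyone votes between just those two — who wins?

La Cantina

Round 1 first-place votes: El Patio 4, Saffron 6, La Cantina 9, Basilico 0.
La Cantina and Saffron advance.
Runoff: La Cantina is preferred to Saffron by 12 voters; Saffron by 7.
La Cantina wins the runoff.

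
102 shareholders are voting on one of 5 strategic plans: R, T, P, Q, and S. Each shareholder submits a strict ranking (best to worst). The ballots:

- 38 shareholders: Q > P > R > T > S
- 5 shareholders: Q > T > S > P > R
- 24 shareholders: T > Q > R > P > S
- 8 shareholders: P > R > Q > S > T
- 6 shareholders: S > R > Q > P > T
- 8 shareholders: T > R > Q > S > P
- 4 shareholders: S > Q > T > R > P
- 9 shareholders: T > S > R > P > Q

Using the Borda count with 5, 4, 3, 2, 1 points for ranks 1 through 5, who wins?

R: 38·3 + 5·1 + 24·3 + 8·4 + 6·4 + 8·4 + 4·2 + 9·3 = 314
T: 38·2 + 5·4 + 24·5 + 8·1 + 6·1 + 8·5 + 4·3 + 9·5 = 327
P: 38·4 + 5·2 + 24·2 + 8·5 + 6·2 + 8·1 + 4·1 + 9·2 = 292
Q: 38·5 + 5·5 + 24·4 + 8·3 + 6·3 + 8·3 + 4·4 + 9·1 = 402
S: 38·1 + 5·3 + 24·1 + 8·2 + 6·5 + 8·2 + 4·5 + 9·4 = 195
Q has the highest Borda score (402).

Q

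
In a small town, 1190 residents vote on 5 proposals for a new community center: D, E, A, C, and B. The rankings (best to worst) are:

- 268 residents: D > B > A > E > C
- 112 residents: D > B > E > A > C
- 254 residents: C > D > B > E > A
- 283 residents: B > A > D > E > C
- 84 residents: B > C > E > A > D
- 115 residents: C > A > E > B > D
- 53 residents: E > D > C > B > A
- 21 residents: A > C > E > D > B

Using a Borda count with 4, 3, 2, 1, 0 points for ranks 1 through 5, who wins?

B

D: 268·4 + 112·4 + 254·3 + 283·2 + 84·0 + 115·0 + 53·3 + 21·1 = 3028
E: 268·1 + 112·2 + 254·1 + 283·1 + 84·2 + 115·2 + 53·4 + 21·2 = 1681
A: 268·2 + 112·1 + 254·0 + 283·3 + 84·1 + 115·3 + 53·0 + 21·4 = 2010
C: 268·0 + 112·0 + 254·4 + 283·0 + 84·3 + 115·4 + 53·2 + 21·3 = 1897
B: 268·3 + 112·3 + 254·2 + 283·4 + 84·4 + 115·1 + 53·1 + 21·0 = 3284
B has the highest Borda score (3284).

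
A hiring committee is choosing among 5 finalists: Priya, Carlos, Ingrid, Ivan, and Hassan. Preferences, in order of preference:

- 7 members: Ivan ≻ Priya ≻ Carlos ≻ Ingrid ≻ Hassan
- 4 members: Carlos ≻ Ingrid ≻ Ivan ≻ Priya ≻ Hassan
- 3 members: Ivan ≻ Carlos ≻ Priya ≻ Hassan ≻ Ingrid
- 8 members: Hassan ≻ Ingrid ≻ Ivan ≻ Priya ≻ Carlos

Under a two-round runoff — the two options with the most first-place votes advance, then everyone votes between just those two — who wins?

Ivan

Round 1 first-place votes: Priya 0, Carlos 4, Ingrid 0, Ivan 10, Hassan 8.
Ivan and Hassan advance.
Runoff: Ivan is preferred to Hassan by 14 voters; Hassan by 8.
Ivan wins the runoff.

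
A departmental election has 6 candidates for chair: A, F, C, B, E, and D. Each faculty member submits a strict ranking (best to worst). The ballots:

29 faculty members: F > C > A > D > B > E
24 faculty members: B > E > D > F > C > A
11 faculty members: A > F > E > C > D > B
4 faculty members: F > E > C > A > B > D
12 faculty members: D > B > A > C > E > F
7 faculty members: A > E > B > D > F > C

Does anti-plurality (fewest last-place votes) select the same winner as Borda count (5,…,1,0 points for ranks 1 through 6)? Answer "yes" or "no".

no

Anti-plurality — last-place votes: A 24, F 12, C 7, B 11, E 29, D 4. Winner: D.
Borda — scores: A 221, F 264, C 198, B 222, E 185, D 215. Winner: F.
The two methods disagree.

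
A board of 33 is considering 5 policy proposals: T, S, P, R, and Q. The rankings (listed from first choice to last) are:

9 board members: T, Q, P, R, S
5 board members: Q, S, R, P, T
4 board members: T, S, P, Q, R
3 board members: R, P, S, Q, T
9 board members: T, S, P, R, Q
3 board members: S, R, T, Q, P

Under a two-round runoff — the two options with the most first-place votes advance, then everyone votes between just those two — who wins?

T

Round 1 first-place votes: T 22, S 3, P 0, R 3, Q 5.
T and Q advance.
Runoff: T is preferred to Q by 25 voters; Q by 8.
T wins the runoff.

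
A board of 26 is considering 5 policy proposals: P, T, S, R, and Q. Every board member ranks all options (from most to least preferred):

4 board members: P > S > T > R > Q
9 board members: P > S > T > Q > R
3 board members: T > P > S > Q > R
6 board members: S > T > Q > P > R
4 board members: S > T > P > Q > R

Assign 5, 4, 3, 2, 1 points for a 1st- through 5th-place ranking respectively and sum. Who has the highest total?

S

P: 4·5 + 9·5 + 3·4 + 6·2 + 4·3 = 101
T: 4·3 + 9·3 + 3·5 + 6·4 + 4·4 = 94
S: 4·4 + 9·4 + 3·3 + 6·5 + 4·5 = 111
R: 4·2 + 9·1 + 3·1 + 6·1 + 4·1 = 30
Q: 4·1 + 9·2 + 3·2 + 6·3 + 4·2 = 54
S has the highest Borda score (111).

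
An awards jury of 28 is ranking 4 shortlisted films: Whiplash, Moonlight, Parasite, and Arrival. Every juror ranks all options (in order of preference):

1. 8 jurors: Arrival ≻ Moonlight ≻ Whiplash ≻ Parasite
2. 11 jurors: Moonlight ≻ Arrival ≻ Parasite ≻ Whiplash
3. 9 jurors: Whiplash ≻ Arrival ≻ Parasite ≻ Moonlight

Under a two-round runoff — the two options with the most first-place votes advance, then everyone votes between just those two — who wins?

Round 1 first-place votes: Whiplash 9, Moonlight 11, Parasite 0, Arrival 8.
Moonlight and Whiplash advance.
Runoff: Moonlight is preferred to Whiplash by 19 voters; Whiplash by 9.
Moonlight wins the runoff.

Moonlight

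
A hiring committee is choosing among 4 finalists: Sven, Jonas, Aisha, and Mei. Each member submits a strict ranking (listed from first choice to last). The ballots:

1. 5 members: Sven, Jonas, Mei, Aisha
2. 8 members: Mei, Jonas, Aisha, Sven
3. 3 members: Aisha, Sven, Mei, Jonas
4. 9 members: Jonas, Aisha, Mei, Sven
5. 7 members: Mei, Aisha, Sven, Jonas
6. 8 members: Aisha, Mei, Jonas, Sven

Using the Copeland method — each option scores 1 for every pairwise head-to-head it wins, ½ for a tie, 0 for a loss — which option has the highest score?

Mei

Sven: loses to Jonas, Aisha, and Mei → score 0.
Jonas: beats Sven and Aisha; loses to Mei → score 2.
Aisha: beats Sven; ties Mei; loses to Jonas → score 1.5.
Mei: beats Sven and Jonas; ties Aisha → score 2.5.
Mei has the best pairwise record.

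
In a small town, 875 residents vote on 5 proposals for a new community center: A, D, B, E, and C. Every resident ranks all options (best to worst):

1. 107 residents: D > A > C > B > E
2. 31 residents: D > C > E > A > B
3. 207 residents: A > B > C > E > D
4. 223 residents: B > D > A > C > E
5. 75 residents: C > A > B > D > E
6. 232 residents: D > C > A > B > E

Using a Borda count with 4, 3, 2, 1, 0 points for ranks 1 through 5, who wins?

A

A: 107·3 + 31·1 + 207·4 + 223·2 + 75·3 + 232·2 = 2315
D: 107·4 + 31·4 + 207·0 + 223·3 + 75·1 + 232·4 = 2224
B: 107·1 + 31·0 + 207·3 + 223·4 + 75·2 + 232·1 = 2002
E: 107·0 + 31·2 + 207·1 + 223·0 + 75·0 + 232·0 = 269
C: 107·2 + 31·3 + 207·2 + 223·1 + 75·4 + 232·3 = 1940
A has the highest Borda score (2315).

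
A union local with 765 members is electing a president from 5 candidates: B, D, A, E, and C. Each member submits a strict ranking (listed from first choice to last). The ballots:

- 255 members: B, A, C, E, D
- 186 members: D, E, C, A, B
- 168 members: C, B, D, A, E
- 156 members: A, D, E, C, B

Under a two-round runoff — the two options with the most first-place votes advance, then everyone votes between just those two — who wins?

Round 1 first-place votes: B 255, D 186, A 156, E 0, C 168.
B and D advance.
Runoff: B is preferred to D by 423 voters; D by 342.
B wins the runoff.

B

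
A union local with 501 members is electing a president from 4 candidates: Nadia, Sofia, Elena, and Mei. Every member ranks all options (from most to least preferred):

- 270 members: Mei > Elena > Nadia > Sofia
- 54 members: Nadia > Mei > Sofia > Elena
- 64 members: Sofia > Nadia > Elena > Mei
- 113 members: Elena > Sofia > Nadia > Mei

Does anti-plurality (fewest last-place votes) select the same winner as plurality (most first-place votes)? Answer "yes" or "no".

no

Anti-plurality — last-place votes: Nadia 0, Sofia 270, Elena 54, Mei 177. Winner: Nadia.
Plurality — first-place votes: Nadia 54, Sofia 64, Elena 113, Mei 270. Winner: Mei.
The two methods disagree.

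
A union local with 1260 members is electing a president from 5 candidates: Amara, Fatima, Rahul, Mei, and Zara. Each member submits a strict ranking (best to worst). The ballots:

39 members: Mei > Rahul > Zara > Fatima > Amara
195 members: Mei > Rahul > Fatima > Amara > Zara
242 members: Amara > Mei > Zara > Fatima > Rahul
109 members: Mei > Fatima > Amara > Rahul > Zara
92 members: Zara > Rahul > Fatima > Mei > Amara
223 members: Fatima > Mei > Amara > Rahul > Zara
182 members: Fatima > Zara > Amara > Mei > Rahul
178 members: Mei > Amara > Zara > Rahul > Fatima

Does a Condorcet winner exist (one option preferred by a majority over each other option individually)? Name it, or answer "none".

Mei

Mei vs Amara: 836–424 for Mei.
Mei vs Fatima: 763–497 for Mei.
Mei vs Rahul: 1168–92 for Mei.
Mei vs Zara: 986–274 for Mei.
Mei beats every other option head-to-head.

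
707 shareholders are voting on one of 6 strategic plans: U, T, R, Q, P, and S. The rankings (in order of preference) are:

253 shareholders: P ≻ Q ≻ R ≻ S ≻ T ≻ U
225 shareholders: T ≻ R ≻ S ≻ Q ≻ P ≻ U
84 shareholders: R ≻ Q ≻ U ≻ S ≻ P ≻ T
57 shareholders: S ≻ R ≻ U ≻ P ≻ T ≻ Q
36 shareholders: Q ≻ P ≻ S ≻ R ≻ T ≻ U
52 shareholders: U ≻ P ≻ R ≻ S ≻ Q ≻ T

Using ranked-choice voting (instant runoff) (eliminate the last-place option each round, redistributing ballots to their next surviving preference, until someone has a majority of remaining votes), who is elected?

Round 1: U 52, T 225, R 84, Q 36, P 253, S 57. Eliminate Q.
Round 2: U 52, T 225, R 84, P 289, S 57. Eliminate U.
Round 3: T 225, R 84, P 341, S 57. Eliminate S.
Round 4: T 225, R 141, P 341. Eliminate R.
Round 5: T 225, P 482. P has a majority.

P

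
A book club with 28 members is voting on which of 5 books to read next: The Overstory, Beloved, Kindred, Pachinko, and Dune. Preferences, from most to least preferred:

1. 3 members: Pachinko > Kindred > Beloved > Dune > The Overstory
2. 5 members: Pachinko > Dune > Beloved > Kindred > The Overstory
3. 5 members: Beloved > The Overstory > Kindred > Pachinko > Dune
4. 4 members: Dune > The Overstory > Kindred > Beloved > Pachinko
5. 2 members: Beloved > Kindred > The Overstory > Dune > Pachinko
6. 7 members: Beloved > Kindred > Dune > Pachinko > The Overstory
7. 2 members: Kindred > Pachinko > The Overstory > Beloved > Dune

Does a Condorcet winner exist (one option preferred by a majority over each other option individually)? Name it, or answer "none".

Beloved vs The Overstory: 22–6 for Beloved.
Beloved vs Kindred: 19–9 for Beloved.
Beloved vs Pachinko: 18–10 for Beloved.
Beloved vs Dune: 19–9 for Beloved.
Beloved beats every other option head-to-head.

Beloved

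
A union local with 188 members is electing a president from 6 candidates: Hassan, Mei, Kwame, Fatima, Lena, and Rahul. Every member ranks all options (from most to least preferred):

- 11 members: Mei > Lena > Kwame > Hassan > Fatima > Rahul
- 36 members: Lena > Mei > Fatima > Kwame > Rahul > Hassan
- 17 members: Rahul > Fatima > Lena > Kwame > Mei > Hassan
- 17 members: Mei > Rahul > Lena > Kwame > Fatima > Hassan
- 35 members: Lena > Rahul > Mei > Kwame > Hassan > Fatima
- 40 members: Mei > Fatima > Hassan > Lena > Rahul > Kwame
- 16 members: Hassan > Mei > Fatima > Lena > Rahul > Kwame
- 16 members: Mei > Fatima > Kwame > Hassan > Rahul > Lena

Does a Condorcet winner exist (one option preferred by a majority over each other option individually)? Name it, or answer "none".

Mei vs Hassan: 172–16 for Mei.
Mei vs Kwame: 171–17 for Mei.
Mei vs Fatima: 171–17 for Mei.
Mei vs Lena: 100–88 for Mei.
Mei vs Rahul: 136–52 for Mei.
Mei beats every other option head-to-head.

Mei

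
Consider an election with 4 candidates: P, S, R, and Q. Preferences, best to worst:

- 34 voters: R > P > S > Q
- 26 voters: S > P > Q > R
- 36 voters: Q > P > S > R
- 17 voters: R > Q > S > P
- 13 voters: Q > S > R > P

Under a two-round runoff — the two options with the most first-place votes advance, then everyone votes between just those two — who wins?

Round 1 first-place votes: P 0, S 26, R 51, Q 49.
R and Q advance.
Runoff: R is preferred to Q by 51 voters; Q by 75.
Q wins the runoff.

Q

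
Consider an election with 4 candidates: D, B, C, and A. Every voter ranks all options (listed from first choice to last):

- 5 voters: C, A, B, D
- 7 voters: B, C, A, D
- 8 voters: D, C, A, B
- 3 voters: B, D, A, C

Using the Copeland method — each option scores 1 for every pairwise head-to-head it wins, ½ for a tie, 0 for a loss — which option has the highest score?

C

D: loses to B, C, and A → score 0.
B: beats D; loses to C and A → score 1.
C: beats D, B, and A → score 3.
A: beats D and B; loses to C → score 2.
C has the best pairwise record.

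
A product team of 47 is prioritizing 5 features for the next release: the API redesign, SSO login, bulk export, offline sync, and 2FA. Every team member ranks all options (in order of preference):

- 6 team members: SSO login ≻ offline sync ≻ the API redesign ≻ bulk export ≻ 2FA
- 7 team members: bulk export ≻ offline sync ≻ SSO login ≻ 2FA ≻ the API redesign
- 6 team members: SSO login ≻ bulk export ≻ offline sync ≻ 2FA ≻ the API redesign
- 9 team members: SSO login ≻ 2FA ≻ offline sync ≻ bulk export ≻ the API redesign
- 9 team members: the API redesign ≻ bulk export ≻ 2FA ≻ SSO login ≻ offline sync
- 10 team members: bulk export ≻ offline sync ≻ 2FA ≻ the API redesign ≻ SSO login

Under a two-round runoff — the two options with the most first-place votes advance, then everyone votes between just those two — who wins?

bulk export

Round 1 first-place votes: the API redesign 9, SSO login 21, bulk export 17, offline sync 0, 2FA 0.
SSO login and bulk export advance.
Runoff: SSO login is preferred to bulk export by 21 voters; bulk export by 26.
bulk export wins the runoff.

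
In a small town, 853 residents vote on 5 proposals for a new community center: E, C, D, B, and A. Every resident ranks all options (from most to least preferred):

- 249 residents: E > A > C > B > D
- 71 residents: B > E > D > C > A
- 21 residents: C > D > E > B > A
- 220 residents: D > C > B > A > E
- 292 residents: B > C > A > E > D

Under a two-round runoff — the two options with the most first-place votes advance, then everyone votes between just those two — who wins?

B

Round 1 first-place votes: E 249, C 21, D 220, B 363, A 0.
B and E advance.
Runoff: B is preferred to E by 583 voters; E by 270.
B wins the runoff.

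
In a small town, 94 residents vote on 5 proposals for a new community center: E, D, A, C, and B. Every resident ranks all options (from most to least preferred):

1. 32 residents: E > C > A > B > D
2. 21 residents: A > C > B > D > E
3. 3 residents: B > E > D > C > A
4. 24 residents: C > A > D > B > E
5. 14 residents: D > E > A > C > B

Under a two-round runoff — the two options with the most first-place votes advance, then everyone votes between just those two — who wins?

E

Round 1 first-place votes: E 32, D 14, A 21, C 24, B 3.
E and C advance.
Runoff: E is preferred to C by 49 voters; C by 45.
E wins the runoff.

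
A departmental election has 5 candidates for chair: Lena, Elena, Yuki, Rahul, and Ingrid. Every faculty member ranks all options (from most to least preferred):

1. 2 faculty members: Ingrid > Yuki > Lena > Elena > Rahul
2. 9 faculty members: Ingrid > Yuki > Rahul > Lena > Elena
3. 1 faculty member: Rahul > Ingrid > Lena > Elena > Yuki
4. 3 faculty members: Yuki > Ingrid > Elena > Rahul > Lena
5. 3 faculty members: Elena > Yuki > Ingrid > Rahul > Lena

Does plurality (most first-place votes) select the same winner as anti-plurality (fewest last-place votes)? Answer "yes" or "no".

yes

Plurality — first-place votes: Lena 0, Elena 3, Yuki 3, Rahul 1, Ingrid 11. Winner: Ingrid.
Anti-plurality — last-place votes: Lena 6, Elena 9, Yuki 1, Rahul 2, Ingrid 0. Winner: Ingrid.
The two methods agree.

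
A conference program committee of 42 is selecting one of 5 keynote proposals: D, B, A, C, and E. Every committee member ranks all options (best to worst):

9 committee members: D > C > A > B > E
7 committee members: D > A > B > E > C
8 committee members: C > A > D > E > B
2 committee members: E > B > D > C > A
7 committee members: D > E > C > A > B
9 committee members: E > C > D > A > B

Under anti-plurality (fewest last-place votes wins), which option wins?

Last-place votes: D 0, B 24, A 2, C 7, E 9.
D is ranked last by the fewest voters, so D wins.

D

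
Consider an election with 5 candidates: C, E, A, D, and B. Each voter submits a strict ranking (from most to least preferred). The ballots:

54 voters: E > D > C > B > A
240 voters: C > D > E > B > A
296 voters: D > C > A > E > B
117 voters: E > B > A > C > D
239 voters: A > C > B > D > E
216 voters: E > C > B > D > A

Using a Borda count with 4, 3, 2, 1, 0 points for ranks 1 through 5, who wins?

C

C: 54·2 + 240·4 + 296·3 + 117·1 + 239·3 + 216·3 = 3438
E: 54·4 + 240·2 + 296·1 + 117·4 + 239·0 + 216·4 = 2324
A: 54·0 + 240·0 + 296·2 + 117·2 + 239·4 + 216·0 = 1782
D: 54·3 + 240·3 + 296·4 + 117·0 + 239·1 + 216·1 = 2521
B: 54·1 + 240·1 + 296·0 + 117·3 + 239·2 + 216·2 = 1555
C has the highest Borda score (3438).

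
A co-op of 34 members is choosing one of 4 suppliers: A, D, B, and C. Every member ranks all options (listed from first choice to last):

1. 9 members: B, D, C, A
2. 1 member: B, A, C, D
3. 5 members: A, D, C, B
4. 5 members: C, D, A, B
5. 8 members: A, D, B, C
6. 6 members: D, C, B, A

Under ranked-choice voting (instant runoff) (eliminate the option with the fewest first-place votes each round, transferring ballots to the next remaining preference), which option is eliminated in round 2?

Round 1: A 13, D 6, B 10, C 5. Eliminate C.
Round 2: A 13, D 11, B 10. Eliminate B.

B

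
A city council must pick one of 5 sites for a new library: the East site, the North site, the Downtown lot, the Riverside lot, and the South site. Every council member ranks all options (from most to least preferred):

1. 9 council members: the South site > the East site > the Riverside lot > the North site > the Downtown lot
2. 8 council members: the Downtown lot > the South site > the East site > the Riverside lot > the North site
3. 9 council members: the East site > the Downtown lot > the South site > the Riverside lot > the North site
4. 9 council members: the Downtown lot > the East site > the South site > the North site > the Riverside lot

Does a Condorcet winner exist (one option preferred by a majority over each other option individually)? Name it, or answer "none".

the East site vs the North site: 35–0 for the East site.
the East site vs the Downtown lot: 18–17 for the East site.
the East site vs the Riverside lot: 35–0 for the East site.
the East site vs the South site: 18–17 for the East site.
the East site beats every other option head-to-head.

the East site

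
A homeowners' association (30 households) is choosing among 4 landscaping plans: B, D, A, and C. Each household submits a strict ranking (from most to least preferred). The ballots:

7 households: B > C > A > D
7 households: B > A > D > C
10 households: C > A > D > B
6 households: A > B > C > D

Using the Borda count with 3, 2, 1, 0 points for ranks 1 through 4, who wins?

A

B: 7·3 + 7·3 + 10·0 + 6·2 = 54
D: 7·0 + 7·1 + 10·1 + 6·0 = 17
A: 7·1 + 7·2 + 10·2 + 6·3 = 59
C: 7·2 + 7·0 + 10·3 + 6·1 = 50
A has the highest Borda score (59).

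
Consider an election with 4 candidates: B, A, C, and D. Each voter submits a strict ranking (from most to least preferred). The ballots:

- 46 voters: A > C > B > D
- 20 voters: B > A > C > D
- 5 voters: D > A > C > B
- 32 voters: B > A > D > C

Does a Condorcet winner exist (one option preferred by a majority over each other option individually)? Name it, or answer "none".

B

B vs A: 52–51 for B.
B vs C: 52–51 for B.
B vs D: 98–5 for B.
B beats every other option head-to-head.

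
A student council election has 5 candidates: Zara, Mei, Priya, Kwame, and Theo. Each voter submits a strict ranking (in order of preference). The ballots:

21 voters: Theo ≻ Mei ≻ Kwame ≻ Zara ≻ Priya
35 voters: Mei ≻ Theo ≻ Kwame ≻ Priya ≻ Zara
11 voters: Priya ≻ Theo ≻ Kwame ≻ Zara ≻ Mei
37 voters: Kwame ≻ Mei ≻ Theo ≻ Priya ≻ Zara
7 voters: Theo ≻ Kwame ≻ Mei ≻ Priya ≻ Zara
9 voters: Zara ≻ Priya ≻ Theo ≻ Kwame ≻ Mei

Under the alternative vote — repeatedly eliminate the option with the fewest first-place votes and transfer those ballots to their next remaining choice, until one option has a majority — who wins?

Round 1: Zara 9, Mei 35, Priya 11, Kwame 37, Theo 28. Eliminate Zara.
Round 2: Mei 35, Priya 20, Kwame 37, Theo 28. Eliminate Priya.
Round 3: Mei 35, Kwame 37, Theo 48. Eliminate Mei.
Round 4: Kwame 37, Theo 83. Theo has a majority.

Theo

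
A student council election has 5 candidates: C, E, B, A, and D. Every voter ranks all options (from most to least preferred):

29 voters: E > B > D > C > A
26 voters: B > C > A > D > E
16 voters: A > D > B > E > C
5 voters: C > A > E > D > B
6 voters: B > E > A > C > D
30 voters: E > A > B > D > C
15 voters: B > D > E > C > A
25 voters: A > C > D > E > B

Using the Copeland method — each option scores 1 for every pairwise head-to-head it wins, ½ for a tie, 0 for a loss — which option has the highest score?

E

C: loses to E, B, A, and D → score 0.
E: beats C, B, and A; loses to D → score 3.
B: beats C and D; ties A; loses to E → score 2.5.
A: beats C and D; ties B; loses to E → score 2.5.
D: beats C and E; loses to B and A → score 2.
E has the best pairwise record.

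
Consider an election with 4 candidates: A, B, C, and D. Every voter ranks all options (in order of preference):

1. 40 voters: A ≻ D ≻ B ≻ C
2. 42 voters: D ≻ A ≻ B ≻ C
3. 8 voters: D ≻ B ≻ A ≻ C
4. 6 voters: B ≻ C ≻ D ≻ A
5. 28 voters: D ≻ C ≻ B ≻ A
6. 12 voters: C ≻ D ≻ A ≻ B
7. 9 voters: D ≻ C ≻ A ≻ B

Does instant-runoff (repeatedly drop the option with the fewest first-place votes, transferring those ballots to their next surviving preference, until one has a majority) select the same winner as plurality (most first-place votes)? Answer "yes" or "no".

yes

Instant-runoff — R1 A 40, B 6, C 12, D 87 (D winner). Winner: D.
Plurality — first-place votes: A 40, B 6, C 12, D 87. Winner: D.
The two methods agree.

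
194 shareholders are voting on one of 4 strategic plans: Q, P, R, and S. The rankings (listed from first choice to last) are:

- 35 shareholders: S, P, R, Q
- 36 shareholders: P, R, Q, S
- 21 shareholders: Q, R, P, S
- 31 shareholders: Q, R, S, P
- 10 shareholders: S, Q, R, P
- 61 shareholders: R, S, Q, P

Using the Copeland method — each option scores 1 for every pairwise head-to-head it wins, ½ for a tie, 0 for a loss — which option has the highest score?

R

Q: beats P; loses to R and S → score 1.
P: loses to Q, R, and S → score 0.
R: beats Q, P, and S → score 3.
S: beats Q and P; loses to R → score 2.
R has the best pairwise record.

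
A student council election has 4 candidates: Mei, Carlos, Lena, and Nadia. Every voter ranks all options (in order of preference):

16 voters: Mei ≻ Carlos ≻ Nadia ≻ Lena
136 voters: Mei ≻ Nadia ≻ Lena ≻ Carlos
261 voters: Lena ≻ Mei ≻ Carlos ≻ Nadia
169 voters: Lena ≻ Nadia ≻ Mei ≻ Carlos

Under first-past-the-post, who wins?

First-place votes: Mei 152, Carlos 0, Lena 430, Nadia 0.
Lena has the most first-place votes.

Lena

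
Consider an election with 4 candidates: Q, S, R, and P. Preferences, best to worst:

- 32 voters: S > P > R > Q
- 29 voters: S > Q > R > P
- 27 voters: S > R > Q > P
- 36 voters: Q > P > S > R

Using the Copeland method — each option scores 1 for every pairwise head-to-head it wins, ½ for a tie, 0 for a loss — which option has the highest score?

Q: beats R and P; loses to S → score 2.
S: beats Q, R, and P → score 3.
R: loses to Q, S, and P → score 0.
P: beats R; loses to Q and S → score 1.
S has the best pairwise record.

S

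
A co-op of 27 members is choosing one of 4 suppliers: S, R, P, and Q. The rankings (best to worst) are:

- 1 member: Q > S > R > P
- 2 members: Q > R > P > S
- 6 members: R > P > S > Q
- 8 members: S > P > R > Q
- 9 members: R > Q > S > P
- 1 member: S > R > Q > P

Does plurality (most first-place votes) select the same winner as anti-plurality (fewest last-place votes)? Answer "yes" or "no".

Plurality — first-place votes: S 9, R 15, P 0, Q 3. Winner: R.
Anti-plurality — last-place votes: S 2, R 0, P 11, Q 14. Winner: R.
The two methods agree.

yes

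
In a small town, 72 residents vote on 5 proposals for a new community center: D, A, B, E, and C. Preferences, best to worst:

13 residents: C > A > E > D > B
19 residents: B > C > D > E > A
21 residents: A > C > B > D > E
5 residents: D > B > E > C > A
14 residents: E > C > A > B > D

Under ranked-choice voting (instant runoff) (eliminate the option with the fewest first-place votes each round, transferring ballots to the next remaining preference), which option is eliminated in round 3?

Round 1: D 5, A 21, B 19, E 14, C 13. Eliminate D.
Round 2: A 21, B 24, E 14, C 13. Eliminate C.
Round 3: A 34, B 24, E 14. Eliminate E.

E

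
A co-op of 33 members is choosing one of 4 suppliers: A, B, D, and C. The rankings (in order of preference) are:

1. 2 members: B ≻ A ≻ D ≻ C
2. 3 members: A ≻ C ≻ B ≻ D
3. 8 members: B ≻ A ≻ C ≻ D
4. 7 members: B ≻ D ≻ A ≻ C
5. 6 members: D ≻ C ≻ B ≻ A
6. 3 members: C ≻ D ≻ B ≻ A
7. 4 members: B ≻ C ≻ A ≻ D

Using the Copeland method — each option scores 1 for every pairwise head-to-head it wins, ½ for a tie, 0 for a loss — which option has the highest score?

A: beats D and C; loses to B → score 2.
B: beats A, D, and C → score 3.
D: loses to A, B, and C → score 0.
C: beats D; loses to A and B → score 1.
B has the best pairwise record.

B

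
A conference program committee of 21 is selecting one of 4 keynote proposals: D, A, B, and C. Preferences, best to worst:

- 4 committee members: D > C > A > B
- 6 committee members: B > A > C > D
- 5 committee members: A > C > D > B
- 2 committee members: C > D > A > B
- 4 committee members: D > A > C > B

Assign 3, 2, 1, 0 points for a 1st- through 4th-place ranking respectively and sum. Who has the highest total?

D: 4·3 + 6·0 + 5·1 + 2·2 + 4·3 = 33
A: 4·1 + 6·2 + 5·3 + 2·1 + 4·2 = 41
B: 4·0 + 6·3 + 5·0 + 2·0 + 4·0 = 18
C: 4·2 + 6·1 + 5·2 + 2·3 + 4·1 = 34
A has the highest Borda score (41).

A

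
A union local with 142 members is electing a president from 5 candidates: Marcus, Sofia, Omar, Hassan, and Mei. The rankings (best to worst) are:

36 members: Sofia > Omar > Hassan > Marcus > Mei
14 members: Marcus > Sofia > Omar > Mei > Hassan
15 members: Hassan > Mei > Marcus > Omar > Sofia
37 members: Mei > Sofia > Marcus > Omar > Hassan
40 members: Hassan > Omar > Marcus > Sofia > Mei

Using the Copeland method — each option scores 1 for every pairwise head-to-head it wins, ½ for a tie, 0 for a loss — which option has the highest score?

Sofia

Marcus: beats Mei; loses to Sofia, Omar, and Hassan → score 1.
Sofia: beats Marcus, Omar, Hassan, and Mei → score 4.
Omar: beats Marcus, Hassan, and Mei; loses to Sofia → score 3.
Hassan: beats Marcus and Mei; loses to Sofia and Omar → score 2.
Mei: loses to Marcus, Sofia, Omar, and Hassan → score 0.
Sofia has the best pairwise record.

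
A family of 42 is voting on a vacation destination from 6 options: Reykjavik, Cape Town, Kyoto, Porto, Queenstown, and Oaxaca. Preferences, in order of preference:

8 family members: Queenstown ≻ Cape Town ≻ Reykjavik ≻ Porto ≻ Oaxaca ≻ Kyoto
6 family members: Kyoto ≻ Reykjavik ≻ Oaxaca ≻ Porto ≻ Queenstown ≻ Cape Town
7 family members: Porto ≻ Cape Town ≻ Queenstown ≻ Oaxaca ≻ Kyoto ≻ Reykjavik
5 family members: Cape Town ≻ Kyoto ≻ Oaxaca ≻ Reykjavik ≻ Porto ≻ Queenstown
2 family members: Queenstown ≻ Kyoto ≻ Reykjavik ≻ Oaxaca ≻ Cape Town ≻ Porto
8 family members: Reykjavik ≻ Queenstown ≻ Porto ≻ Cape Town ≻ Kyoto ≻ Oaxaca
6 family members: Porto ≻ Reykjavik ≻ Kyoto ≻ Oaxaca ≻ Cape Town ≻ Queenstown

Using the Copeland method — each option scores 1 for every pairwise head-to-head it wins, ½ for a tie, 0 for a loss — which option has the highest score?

Reykjavik: beats Cape Town, Kyoto, Porto, Queenstown, and Oaxaca → score 5.
Cape Town: beats Kyoto and Oaxaca; loses to Reykjavik, Porto, and Queenstown → score 2.
Kyoto: beats Oaxaca; loses to Reykjavik, Cape Town, Porto, and Queenstown → score 1.
Porto: beats Cape Town, Kyoto, Queenstown, and Oaxaca; loses to Reykjavik → score 4.
Queenstown: beats Cape Town, Kyoto, and Oaxaca; loses to Reykjavik and Porto → score 3.
Oaxaca: loses to Reykjavik, Cape Town, Kyoto, Porto, and Queenstown → score 0.
Reykjavik has the best pairwise record.

Reykjavik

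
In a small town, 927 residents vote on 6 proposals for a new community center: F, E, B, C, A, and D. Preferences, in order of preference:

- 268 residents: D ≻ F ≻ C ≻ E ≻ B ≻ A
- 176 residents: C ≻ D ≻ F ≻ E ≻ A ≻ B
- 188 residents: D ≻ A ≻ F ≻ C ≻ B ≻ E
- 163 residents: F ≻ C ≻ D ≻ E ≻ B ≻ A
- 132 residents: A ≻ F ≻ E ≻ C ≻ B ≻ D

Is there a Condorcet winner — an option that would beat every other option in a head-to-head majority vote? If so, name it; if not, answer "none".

Checking pairwise contests:
D beats F 632–295.
F beats E 927–0.
F beats B 927–0.
F beats C 751–176.
F beats A 607–320.
C beats D 471–456.
Every option loses at least one head-to-head, so there is no Condorcet winner.

none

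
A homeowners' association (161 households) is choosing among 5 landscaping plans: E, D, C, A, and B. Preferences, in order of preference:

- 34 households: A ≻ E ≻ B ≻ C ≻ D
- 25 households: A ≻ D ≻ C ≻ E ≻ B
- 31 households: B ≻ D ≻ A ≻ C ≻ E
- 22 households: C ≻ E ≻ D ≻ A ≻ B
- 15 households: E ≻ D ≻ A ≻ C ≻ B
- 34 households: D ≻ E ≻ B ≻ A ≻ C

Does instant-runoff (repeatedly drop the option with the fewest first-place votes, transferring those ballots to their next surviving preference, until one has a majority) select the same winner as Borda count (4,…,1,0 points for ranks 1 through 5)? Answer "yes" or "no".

yes

Instant-runoff — R1 E 15, D 34, C 22, A 59, B 31 (E out); R2 D 49, C 22, A 59, B 31 (C out); R3 D 71, A 59, B 31 (B out); R4 D 102, A 59 (D winner). Winner: D.
Borda — scores: E 355, D 393, C 218, A 384, B 260. Winner: D.
The two methods agree.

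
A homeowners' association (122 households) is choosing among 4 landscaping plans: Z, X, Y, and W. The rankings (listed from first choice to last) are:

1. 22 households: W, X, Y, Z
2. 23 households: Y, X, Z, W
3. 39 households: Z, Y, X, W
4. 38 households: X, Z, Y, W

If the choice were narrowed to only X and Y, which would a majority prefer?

Voters preferring X to Y: 60; preferring Y to X: 62.
Y wins the head-to-head.

Y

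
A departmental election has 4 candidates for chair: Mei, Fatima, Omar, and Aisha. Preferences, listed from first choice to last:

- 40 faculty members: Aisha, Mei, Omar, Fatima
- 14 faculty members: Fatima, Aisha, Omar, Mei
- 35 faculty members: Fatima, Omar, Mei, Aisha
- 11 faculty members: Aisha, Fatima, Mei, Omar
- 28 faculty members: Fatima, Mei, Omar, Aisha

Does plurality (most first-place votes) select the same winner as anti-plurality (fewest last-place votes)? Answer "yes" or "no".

Plurality — first-place votes: Mei 0, Fatima 77, Omar 0, Aisha 51. Winner: Fatima.
Anti-plurality — last-place votes: Mei 14, Fatima 40, Omar 11, Aisha 63. Winner: Omar.
The two methods disagree.

no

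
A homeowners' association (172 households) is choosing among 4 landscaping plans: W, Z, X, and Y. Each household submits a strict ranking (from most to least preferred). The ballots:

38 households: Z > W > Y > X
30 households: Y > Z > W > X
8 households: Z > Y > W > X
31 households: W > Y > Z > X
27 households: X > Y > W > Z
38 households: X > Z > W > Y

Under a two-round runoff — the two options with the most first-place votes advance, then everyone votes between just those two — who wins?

Z

Round 1 first-place votes: W 31, Z 46, X 65, Y 30.
X and Z advance.
Runoff: X is preferred to Z by 65 voters; Z by 107.
Z wins the runoff.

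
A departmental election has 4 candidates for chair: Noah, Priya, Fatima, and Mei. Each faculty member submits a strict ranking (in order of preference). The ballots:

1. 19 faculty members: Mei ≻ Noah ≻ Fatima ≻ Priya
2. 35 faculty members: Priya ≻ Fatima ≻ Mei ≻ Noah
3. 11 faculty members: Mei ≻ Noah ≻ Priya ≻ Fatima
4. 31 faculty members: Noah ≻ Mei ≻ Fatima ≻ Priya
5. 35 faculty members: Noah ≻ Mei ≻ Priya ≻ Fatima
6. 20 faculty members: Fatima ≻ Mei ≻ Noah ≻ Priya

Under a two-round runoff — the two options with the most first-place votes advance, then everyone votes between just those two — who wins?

Noah

Round 1 first-place votes: Noah 66, Priya 35, Fatima 20, Mei 30.
Noah and Priya advance.
Runoff: Noah is preferred to Priya by 116 voters; Priya by 35.
Noah wins the runoff.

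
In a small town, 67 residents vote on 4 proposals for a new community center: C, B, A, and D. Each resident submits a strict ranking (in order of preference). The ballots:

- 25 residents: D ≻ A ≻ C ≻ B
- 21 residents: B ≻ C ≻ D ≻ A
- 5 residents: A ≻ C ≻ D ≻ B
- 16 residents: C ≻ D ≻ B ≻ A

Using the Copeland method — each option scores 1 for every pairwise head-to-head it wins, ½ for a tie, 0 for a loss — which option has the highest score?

C: beats B, A, and D → score 3.
B: beats A; loses to C and D → score 1.
A: loses to C, B, and D → score 0.
D: beats B and A; loses to C → score 2.
C has the best pairwise record.

C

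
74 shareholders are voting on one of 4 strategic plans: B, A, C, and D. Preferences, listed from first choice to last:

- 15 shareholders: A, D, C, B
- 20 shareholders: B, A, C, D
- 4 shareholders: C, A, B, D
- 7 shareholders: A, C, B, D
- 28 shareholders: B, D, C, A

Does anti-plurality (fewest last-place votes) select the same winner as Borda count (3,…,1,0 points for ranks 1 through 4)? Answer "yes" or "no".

no

Anti-plurality — last-place votes: B 15, A 28, C 0, D 31. Winner: C.
Borda — scores: B 155, A 114, C 89, D 86. Winner: B.
The two methods disagree.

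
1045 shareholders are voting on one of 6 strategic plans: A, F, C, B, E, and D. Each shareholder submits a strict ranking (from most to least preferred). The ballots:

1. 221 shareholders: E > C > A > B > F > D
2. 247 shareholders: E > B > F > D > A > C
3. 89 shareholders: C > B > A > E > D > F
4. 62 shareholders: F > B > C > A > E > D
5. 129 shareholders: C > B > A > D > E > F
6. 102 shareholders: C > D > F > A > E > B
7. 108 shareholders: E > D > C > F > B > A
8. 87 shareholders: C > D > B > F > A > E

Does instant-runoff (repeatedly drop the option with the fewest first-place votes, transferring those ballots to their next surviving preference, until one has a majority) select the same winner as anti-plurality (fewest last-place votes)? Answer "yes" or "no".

Instant-runoff — R1 A 0, F 62, C 407, B 0, E 576, D 0 (E winner). Winner: E.
Anti-plurality — last-place votes: A 108, F 218, C 247, B 102, E 87, D 283. Winner: E.
The two methods agree.

yes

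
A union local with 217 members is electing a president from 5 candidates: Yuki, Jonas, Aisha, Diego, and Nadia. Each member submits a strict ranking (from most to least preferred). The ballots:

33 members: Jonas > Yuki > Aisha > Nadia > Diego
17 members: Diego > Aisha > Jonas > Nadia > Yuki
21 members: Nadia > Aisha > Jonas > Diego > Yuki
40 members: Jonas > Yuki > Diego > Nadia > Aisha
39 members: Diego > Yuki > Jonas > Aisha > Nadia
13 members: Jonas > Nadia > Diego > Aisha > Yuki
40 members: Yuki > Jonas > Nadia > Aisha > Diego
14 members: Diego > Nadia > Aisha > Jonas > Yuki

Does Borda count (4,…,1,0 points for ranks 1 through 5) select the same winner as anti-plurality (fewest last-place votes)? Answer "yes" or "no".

Borda — scores: Yuki 496, Jonas 632, Aisha 300, Diego 407, Nadia 335. Winner: Jonas.
Anti-plurality — last-place votes: Yuki 65, Jonas 0, Aisha 40, Diego 73, Nadia 39. Winner: Jonas.
The two methods agree.

yes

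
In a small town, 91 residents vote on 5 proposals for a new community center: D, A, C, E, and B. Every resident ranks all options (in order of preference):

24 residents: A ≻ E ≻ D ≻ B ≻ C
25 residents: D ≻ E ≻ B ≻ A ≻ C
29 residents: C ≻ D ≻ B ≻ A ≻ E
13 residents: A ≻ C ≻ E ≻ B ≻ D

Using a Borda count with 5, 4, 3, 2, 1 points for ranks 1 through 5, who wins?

D: 24·3 + 25·5 + 29·4 + 13·1 = 326
A: 24·5 + 25·2 + 29·2 + 13·5 = 293
C: 24·1 + 25·1 + 29·5 + 13·4 = 246
E: 24·4 + 25·4 + 29·1 + 13·3 = 264
B: 24·2 + 25·3 + 29·3 + 13·2 = 236
D has the highest Borda score (326).

D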